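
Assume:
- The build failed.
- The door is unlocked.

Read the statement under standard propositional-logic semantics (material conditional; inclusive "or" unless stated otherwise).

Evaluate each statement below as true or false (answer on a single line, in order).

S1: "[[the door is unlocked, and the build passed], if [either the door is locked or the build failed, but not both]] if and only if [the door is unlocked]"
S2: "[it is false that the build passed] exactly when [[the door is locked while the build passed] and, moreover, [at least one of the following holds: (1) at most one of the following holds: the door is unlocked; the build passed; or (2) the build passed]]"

Let M = "the door is locked" (F), S = "the build passed" (F).

S1: Formalization: ((M ⊕ ¬S) → (¬M ∧ S)) ↔ ¬M

¬S = ¬F = T
M ⊕ ¬S = F ⊕ T = T
¬M = ¬F = T
¬M ∧ S = T ∧ F = F
(M ⊕ ¬S) → (¬M ∧ S) = T → F = F
¬M = ¬F = T
((M ⊕ ¬S) → (¬M ∧ S)) ↔ ¬M = F ↔ T = F
Hence S1 is false.

S2: Parsed as ¬S ↔ ((M ∧ S) ∧ ((¬M ↑ S) ∨ S))

¬S = ¬F = T
M ∧ S = F ∧ F = F
¬M = ¬F = T
¬M ↑ S = T ↑ F = T
(¬M ↑ S) ∨ S = T ∨ F = T
(M ∧ S) ∧ ((¬M ↑ S) ∨ S) = F ∧ T = F
¬S ↔ ((M ∧ S) ∧ ((¬M ↑ S) ∨ S)) = T ↔ F = F
Hence S2 is false.

S1 F; S2 F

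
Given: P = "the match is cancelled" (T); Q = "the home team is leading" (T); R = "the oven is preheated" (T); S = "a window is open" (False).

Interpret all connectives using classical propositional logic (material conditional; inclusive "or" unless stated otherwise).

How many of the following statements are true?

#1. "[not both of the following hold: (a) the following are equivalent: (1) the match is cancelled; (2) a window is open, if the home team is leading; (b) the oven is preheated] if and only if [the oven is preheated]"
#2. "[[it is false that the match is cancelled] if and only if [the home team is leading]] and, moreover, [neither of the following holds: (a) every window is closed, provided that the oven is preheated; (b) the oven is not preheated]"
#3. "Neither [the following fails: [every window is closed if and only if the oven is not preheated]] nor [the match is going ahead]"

#1: This is ((P <-> (Q -> S)) nand R) <-> R.

Q -> S = T -> F = F
P <-> (Q -> S) = T <-> F = F
(P <-> (Q -> S)) nand R = F nand T = T
((P <-> (Q -> S)) nand R) <-> R = T <-> T = T
So #1 is true.

#2: Parsed as (~P <-> Q) & ((R -> ~S) nor ~R)

~P = ~T = F
~P <-> Q = F <-> T = F
~S = ~F = T
R -> ~S = T -> T = T
~R = ~T = F
(R -> ~S) nor ~R = T nor F = F
(~P <-> Q) & ((R -> ~S) nor ~R) = F & F = F
Hence #2 is false.

#3: This is ~(~S <-> ~R) nor ~P.

~S = ~F = T
~R = ~T = F
~S <-> ~R = T <-> F = F
~(~S <-> ~R) = ~F = T
~P = ~T = F
~(~S <-> ~R) nor ~P = T nor F = F
Hence #3 is false.

Count: 1.

1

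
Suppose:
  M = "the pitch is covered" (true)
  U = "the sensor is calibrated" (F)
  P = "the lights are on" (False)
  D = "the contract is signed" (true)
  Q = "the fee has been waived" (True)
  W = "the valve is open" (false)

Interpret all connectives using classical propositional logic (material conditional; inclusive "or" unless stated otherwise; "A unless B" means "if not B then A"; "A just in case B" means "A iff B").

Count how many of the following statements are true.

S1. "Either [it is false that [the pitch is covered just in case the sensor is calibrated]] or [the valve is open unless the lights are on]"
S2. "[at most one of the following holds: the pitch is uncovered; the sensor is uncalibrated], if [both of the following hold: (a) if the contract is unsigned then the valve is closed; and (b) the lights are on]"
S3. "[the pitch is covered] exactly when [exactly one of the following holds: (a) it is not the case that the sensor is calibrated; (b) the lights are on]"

S1: This is ~(M <-> U) | (W | P).

M <-> U = T <-> F = F
~(M <-> U) = ~F = T
W | P = F | F = F
~(M <-> U) | (W | P) = T | F = T
Thus S1 is true.

S2: Parsed as ((~D -> ~W) & P) -> (~M nand ~U)

~D = ~T = F
~W = ~F = T
~D -> ~W = F -> T = T
(~D -> ~W) & P = T & F = F
~M = ~T = F
~U = ~F = T
~M nand ~U = F nand T = T
((~D -> ~W) & P) -> (~M nand ~U) = F -> T = T
Hence S2 is true.

S3: In symbols: M <-> (~U xor P)

~U = ~F = T
~U xor P = T xor F = T
M <-> (~U xor P) = T <-> T = T
So S3 is true.

3 of the 3 statements are true (S1, S2, S3).

3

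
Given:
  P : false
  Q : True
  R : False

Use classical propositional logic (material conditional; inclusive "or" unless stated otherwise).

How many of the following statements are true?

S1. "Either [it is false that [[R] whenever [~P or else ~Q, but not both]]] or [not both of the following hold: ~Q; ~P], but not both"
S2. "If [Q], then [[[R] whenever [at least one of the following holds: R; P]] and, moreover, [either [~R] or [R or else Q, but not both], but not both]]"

S1: In symbols: ¬((¬P ⊕ ¬Q) → R) ⊕ (¬Q ↑ ¬P)

¬P = ¬F = T
¬Q = ¬T = F
¬P ⊕ ¬Q = T ⊕ F = T
(¬P ⊕ ¬Q) → R = T → F = F
¬((¬P ⊕ ¬Q) → R) = ¬F = T
¬Q = ¬T = F
¬P = ¬F = T
¬Q ↑ ¬P = F ↑ T = T
¬((¬P ⊕ ¬Q) → R) ⊕ (¬Q ↑ ¬P) = T ⊕ T = F
Hence S1 is false.

S2: In symbols: Q → (((R ∨ P) → R) ∧ (¬R ⊕ (R ⊕ Q)))

R ∨ P = F ∨ F = F
(R ∨ P) → R = F → F = T
¬R = ¬F = T
R ⊕ Q = F ⊕ T = T
¬R ⊕ (R ⊕ Q) = T ⊕ T = F
((R ∨ P) → R) ∧ (¬R ⊕ (R ⊕ Q)) = T ∧ F = F
Q → (((R ∨ P) → R) ∧ (¬R ⊕ (R ⊕ Q))) = T → F = F
Hence S2 is false.

0 of the 2 statements are true (none).

0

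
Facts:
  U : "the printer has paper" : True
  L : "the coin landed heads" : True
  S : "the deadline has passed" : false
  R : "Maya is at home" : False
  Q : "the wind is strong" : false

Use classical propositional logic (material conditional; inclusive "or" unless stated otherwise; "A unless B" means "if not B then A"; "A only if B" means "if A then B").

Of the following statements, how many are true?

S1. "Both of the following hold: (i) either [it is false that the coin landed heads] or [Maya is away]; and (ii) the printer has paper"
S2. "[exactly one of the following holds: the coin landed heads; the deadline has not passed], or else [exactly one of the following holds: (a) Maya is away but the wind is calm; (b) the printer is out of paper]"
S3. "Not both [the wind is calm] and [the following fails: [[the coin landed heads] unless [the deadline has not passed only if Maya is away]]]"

S1: Formalization: (not L or not R) and U

not L = not True = False
not R = not False = True
not L or not R = False or True = True
(not L or not R) and U = True and True = True
Thus S1 is true.

S2: Formalization: (L xor not S) or ((not R and not Q) xor not U)

not S = not False = True
L xor not S = True xor True = False
not R = not False = True
not Q = not False = True
not R and not Q = True and True = True
not U = not True = False
(not R and not Q) xor not U = True xor False = True
(L xor not S) or ((not R and not Q) xor not U) = False or True = True
Thus S2 is true.

S3: This is not Q nand not (L or (not S -> not R)).

not Q = not False = True
not S = not False = True
not R = not False = True
not S -> not R = True -> True = True
L or (not S -> not R) = True or True = True
not (L or (not S -> not R)) = not True = False
not Q nand not (L or (not S -> not R)) = True nand False = True
Hence S3 is true.

Count: 3.

3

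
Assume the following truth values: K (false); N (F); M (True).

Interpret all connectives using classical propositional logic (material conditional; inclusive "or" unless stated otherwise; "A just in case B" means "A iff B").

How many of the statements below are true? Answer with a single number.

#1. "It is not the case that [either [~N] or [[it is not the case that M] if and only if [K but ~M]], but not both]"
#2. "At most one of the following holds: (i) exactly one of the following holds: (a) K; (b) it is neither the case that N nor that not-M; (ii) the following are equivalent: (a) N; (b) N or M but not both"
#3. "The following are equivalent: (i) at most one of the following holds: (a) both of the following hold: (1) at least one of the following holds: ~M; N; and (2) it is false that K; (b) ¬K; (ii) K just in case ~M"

#1: In symbols: ¬(¬N ⊕ (¬M ↔ (K ∧ ¬M)))

¬N = ¬F = T
¬M = ¬T = F
¬M = ¬T = F
K ∧ ¬M = F ∧ F = F
¬M ↔ (K ∧ ¬M) = F ↔ F = T
¬N ⊕ (¬M ↔ (K ∧ ¬M)) = T ⊕ T = F
¬(¬N ⊕ (¬M ↔ (K ∧ ¬M))) = ¬F = T
So #1 is true.

#2: Parsed as (K ⊕ (N ↓ ¬M)) ↑ (N ↔ (N ⊕ M))

¬M = ¬T = F
N ↓ ¬M = F ↓ F = T
K ⊕ (N ↓ ¬M) = F ⊕ T = T
N ⊕ M = F ⊕ T = T
N ↔ (N ⊕ M) = F ↔ T = F
(K ⊕ (N ↓ ¬M)) ↑ (N ↔ (N ⊕ M)) = T ↑ F = T
So #2 is true.

#3: In symbols: (((¬M ∨ N) ∧ ¬K) ↑ ¬K) ↔ (K ↔ ¬M)

¬M = ¬T = F
¬M ∨ N = F ∨ F = F
¬K = ¬F = T
(¬M ∨ N) ∧ ¬K = F ∧ T = F
¬K = ¬F = T
((¬M ∨ N) ∧ ¬K) ↑ ¬K = F ↑ T = T
¬M = ¬T = F
K ↔ ¬M = F ↔ F = T
(((¬M ∨ N) ∧ ¬K) ↑ ¬K) ↔ (K ↔ ¬M) = T ↔ T = T
Thus #3 is true.

3 of the 3 statements are true.

3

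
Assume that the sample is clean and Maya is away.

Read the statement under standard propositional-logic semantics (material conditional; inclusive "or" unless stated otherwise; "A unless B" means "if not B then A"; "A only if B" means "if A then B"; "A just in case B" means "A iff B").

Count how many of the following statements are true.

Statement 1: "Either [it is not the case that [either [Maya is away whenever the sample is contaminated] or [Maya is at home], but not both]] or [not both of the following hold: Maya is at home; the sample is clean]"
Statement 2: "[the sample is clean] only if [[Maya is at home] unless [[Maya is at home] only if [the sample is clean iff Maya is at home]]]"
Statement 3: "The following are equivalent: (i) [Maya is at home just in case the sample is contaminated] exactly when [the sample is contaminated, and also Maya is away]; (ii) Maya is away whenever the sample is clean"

Let Q = "the sample is contaminated" (F), W = "Maya is at home" (F).

Statement 1: In symbols: ¬((Q → ¬W) ⊕ W) ∨ (W ↑ ¬Q)

¬W = ¬F = T
Q → ¬W = F → T = T
(Q → ¬W) ⊕ W = T ⊕ F = T
¬((Q → ¬W) ⊕ W) = ¬T = F
¬Q = ¬F = T
W ↑ ¬Q = F ↑ T = T
¬((Q → ¬W) ⊕ W) ∨ (W ↑ ¬Q) = F ∨ T = T
Hence Statement 1 is true.

Statement 2: Parsed as ¬Q → (W ∨ (W → (¬Q ↔ W)))

¬Q = ¬F = T
¬Q = ¬F = T
¬Q ↔ W = T ↔ F = F
W → (¬Q ↔ W) = F → F = T
W ∨ (W → (¬Q ↔ W)) = F ∨ T = T
¬Q → (W ∨ (W → (¬Q ↔ W))) = T → T = T
So Statement 2 is true.

Statement 3: In symbols: ((W ↔ Q) ↔ (Q ∧ ¬W)) ↔ (¬Q → ¬W)

W ↔ Q = F ↔ F = T
¬W = ¬F = T
Q ∧ ¬W = F ∧ T = F
(W ↔ Q) ↔ (Q ∧ ¬W) = T ↔ F = F
¬Q = ¬F = T
¬W = ¬F = T
¬Q → ¬W = T → T = T
((W ↔ Q) ↔ (Q ∧ ¬W)) ↔ (¬Q → ¬W) = F ↔ T = F
So Statement 3 is false.

True statements: 2 (Statement 1, Statement 2).

2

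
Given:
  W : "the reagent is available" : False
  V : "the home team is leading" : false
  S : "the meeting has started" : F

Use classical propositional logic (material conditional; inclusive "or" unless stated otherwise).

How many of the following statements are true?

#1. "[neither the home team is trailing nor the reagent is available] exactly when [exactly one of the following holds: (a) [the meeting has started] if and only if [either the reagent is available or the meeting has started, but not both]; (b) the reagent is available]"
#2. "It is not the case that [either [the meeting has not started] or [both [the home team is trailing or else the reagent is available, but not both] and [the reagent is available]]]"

0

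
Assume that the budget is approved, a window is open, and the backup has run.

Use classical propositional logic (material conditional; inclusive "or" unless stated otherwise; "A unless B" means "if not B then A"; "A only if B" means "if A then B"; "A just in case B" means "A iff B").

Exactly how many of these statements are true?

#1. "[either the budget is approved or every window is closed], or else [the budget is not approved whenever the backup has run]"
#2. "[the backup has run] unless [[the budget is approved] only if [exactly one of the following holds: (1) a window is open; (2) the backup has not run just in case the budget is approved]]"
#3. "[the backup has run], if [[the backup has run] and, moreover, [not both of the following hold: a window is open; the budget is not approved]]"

3

Let P = "the budget is approved" (T), Q = "a window is open" (T), R = "the backup has run" (T).

#1: This is (P | ~Q) | (R -> ~P).

~Q = ~T = F
P | ~Q = T | F = T
~P = ~T = F
R -> ~P = T -> F = F
(P | ~Q) | (R -> ~P) = T | F = T
Hence #1 is true.

#2: This is R | (P -> (Q xor (~R <-> P))).

~R = ~T = F
~R <-> P = F <-> T = F
Q xor (~R <-> P) = T xor F = T
P -> (Q xor (~R <-> P)) = T -> T = T
R | (P -> (Q xor (~R <-> P))) = T | T = T
Hence #2 is true.

#3: Parsed as (R & (Q nand ~P)) -> R

~P = ~T = F
Q nand ~P = T nand F = T
R & (Q nand ~P) = T & T = T
(R & (Q nand ~P)) -> R = T -> T = T
So #3 is true.

True statements: 3.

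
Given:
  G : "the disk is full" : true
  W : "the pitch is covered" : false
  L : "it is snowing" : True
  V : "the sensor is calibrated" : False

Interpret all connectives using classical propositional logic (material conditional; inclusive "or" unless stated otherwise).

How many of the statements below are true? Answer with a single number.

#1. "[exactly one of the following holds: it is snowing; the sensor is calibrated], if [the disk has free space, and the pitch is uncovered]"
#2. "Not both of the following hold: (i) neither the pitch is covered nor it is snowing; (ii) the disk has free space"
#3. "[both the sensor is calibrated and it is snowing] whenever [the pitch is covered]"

#1: This is (~G & ~W) -> (L xor V).

~G = ~T = F
~W = ~F = T
~G & ~W = F & T = F
L xor V = T xor F = T
(~G & ~W) -> (L xor V) = F -> T = T
Thus #1 is true.

#2: This is (W nor L) nand ~G.

W nor L = F nor T = F
~G = ~T = F
(W nor L) nand ~G = F nand F = T
So #2 is true.

#3: Formalization: W -> (V & L)

V & L = F & T = F
W -> (V & L) = F -> F = T
Hence #3 is true.

Count: 3.

3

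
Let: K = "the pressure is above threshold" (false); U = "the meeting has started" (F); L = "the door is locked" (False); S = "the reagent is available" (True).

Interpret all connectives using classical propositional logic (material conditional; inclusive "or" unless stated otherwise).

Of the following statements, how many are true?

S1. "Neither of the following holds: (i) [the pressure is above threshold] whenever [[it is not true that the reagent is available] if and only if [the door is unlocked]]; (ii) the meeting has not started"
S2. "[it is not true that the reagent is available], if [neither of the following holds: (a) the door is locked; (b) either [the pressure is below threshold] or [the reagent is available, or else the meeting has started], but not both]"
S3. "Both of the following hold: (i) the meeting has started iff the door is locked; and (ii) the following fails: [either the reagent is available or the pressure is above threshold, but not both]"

S1: This is ((not S iff not L) -> K) nor not U.

not S = not True = False
not L = not False = True
not S iff not L = False iff True = False
(not S iff not L) -> K = False -> False = True
not U = not False = True
((not S iff not L) -> K) nor not U = True nor True = False
Hence S1 is false.

S2: Formalization: (L nor (not K xor (S or U))) -> not S

not K = not False = True
S or U = True or False = True
not K xor (S or U) = True xor True = False
L nor (not K xor (S or U)) = False nor False = True
not S = not True = False
(L nor (not K xor (S or U))) -> not S = True -> False = False
Hence S2 is false.

S3: Formalization: (U iff L) and not (S xor K)

U iff L = False iff False = True
S xor K = True xor False = True
not (S xor K) = not True = False
(U iff L) and not (S xor K) = True and False = False
Hence S3 is false.

Count: 0.

0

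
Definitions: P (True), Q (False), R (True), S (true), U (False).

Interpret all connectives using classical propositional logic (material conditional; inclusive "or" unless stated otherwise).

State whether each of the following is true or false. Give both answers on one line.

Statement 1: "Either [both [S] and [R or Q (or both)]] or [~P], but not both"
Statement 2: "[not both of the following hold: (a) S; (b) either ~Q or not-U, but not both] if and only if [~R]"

Statement 1 T / Statement 2 F

Statement 1: This is (S ∧ (R ∨ Q)) ⊕ ¬P.

R ∨ Q = T ∨ F = T
S ∧ (R ∨ Q) = T ∧ T = T
¬P = ¬T = F
(S ∧ (R ∨ Q)) ⊕ ¬P = T ⊕ F = T
So Statement 1 is true.

Statement 2: In symbols: (S ↑ (¬Q ⊕ ¬U)) ↔ ¬R

¬Q = ¬F = T
¬U = ¬F = T
¬Q ⊕ ¬U = T ⊕ T = F
S ↑ (¬Q ⊕ ¬U) = T ↑ F = T
¬R = ¬T = F
(S ↑ (¬Q ⊕ ¬U)) ↔ ¬R = T ↔ F = F
Thus Statement 2 is false.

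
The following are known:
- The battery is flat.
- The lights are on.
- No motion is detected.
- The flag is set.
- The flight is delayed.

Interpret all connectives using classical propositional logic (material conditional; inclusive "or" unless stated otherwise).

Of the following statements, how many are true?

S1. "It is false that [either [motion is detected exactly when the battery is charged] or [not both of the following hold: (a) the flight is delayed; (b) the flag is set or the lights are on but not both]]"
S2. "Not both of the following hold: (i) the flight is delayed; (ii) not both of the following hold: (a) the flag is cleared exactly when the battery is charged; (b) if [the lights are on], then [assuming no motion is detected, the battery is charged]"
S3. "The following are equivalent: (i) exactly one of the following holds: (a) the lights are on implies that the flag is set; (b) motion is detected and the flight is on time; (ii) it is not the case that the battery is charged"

1

Let R = "motion is detected" (F), N = "the battery is charged" (F), H = "the flight is delayed" (T), G = "the flag is set" (T), P = "the lights are on" (T).

S1: In symbols: ~((R <-> N) | (H nand (G xor P)))

R <-> N = F <-> F = T
G xor P = T xor T = F
H nand (G xor P) = T nand F = T
(R <-> N) | (H nand (G xor P)) = T | T = T
~((R <-> N) | (H nand (G xor P))) = ~T = F
So S1 is false.

S2: Parsed as H nand ((~G <-> N) nand (P -> (~R -> N)))

~G = ~T = F
~G <-> N = F <-> F = T
~R = ~F = T
~R -> N = T -> F = F
P -> (~R -> N) = T -> F = F
(~G <-> N) nand (P -> (~R -> N)) = T nand F = T
H nand ((~G <-> N) nand (P -> (~R -> N))) = T nand T = F
Thus S2 is false.

S3: In symbols: ((P -> G) xor (R & ~H)) <-> ~N

P -> G = T -> T = T
~H = ~T = F
R & ~H = F & F = F
(P -> G) xor (R & ~H) = T xor F = T
~N = ~F = T
((P -> G) xor (R & ~H)) <-> ~N = T <-> T = T
So S3 is true.

True statements: 1 (S3).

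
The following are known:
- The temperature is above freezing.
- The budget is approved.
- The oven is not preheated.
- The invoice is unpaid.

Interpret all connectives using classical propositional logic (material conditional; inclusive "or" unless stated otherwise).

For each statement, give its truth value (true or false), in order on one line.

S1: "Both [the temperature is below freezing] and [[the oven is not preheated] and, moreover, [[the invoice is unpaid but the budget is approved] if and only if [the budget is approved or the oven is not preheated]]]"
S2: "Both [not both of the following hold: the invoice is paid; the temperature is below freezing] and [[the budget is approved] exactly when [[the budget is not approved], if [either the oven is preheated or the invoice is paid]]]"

Let P = "the temperature is below freezing" (F), R = "the oven is preheated" (F), S = "the invoice is paid" (F), Q = "the budget is approved" (T).

S1: Parsed as P ∧ (¬R ∧ ((¬S ∧ Q) ↔ (Q ∨ ¬R)))

¬R = ¬F = T
¬S = ¬F = T
¬S ∧ Q = T ∧ T = T
¬R = ¬F = T
Q ∨ ¬R = T ∨ T = T
(¬S ∧ Q) ↔ (Q ∨ ¬R) = T ↔ T = T
¬R ∧ ((¬S ∧ Q) ↔ (Q ∨ ¬R)) = T ∧ T = T
P ∧ (¬R ∧ ((¬S ∧ Q) ↔ (Q ∨ ¬R))) = F ∧ T = F
So S1 is false.

S2: Formalization: (S ↑ P) ∧ (Q ↔ ((R ∨ S) → ¬Q))

S ↑ P = F ↑ F = T
R ∨ S = F ∨ F = F
¬Q = ¬T = F
(R ∨ S) → ¬Q = F → F = T
Q ↔ ((R ∨ S) → ¬Q) = T ↔ T = T
(S ↑ P) ∧ (Q ↔ ((R ∨ S) → ¬Q)) = T ∧ T = T
So S2 is true.

S1 False / S2 True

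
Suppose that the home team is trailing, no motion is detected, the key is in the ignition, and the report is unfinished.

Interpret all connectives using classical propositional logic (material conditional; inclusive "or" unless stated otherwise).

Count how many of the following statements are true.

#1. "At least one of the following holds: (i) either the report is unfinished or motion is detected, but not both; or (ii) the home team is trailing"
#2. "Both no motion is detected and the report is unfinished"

2

Let S = "the report is finished" (False), Q = "motion is detected" (False), P = "the home team is leading" (False).

#1: In symbols: (not S xor Q) or not P

not S = not False = True
not S xor Q = True xor False = True
not P = not False = True
(not S xor Q) or not P = True or True = True
Thus #1 is true.

#2: In symbols: not Q and not S

not Q = not False = True
not S = not False = True
not Q and not S = True and True = True
So #2 is true.

2 of the 2 statements are true (#1, #2).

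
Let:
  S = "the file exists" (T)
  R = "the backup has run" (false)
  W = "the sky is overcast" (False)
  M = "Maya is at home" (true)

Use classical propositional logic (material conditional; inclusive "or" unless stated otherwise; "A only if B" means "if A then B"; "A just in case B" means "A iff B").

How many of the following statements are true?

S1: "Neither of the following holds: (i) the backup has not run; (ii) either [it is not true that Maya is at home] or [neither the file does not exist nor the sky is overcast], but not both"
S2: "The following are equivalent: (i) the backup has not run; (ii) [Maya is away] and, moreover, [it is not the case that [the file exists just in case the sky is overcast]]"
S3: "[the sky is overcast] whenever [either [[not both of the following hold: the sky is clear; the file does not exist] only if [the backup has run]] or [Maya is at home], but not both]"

0

S1: Parsed as not R nor (not M xor (not S nor W))

not R = not False = True
not M = not True = False
not S = not True = False
not S nor W = False nor False = True
not M xor (not S nor W) = False xor True = True
not R nor (not M xor (not S nor W)) = True nor True = False
So S1 is false.

S2: In symbols: not R iff (not M and not (S iff W))

not R = not False = True
not M = not True = False
S iff W = True iff False = False
not (S iff W) = not False = True
not M and not (S iff W) = False and True = False
not R iff (not M and not (S iff W)) = True iff False = False
Thus S2 is false.

S3: Parsed as (((not W nand not S) -> R) xor M) -> W

not W = not False = True
not S = not True = False
not W nand not S = True nand False = True
(not W nand not S) -> R = True -> False = False
((not W nand not S) -> R) xor M = False xor True = True
(((not W nand not S) -> R) xor M) -> W = True -> False = False
Hence S3 is false.

True statements: 0 (none).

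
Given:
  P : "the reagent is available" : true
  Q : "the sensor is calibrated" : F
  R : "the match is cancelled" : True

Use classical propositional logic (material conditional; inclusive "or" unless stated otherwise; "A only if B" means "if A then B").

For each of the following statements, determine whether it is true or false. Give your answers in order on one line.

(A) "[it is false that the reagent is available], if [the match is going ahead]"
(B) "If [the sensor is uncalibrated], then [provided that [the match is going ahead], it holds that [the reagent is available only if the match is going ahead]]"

(A) T, (B) T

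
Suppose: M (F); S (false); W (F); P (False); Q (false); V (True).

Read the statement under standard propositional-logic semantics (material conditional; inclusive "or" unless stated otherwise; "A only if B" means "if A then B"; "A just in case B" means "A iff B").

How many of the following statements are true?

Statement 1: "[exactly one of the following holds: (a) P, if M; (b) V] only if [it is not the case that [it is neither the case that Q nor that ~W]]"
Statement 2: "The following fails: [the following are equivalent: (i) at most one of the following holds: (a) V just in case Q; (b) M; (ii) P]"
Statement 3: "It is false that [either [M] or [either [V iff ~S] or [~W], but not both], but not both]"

Statement 1: In symbols: ((M -> P) xor V) -> ~(Q nor ~W)

M -> P = F -> F = T
(M -> P) xor V = T xor T = F
~W = ~F = T
Q nor ~W = F nor T = F
~(Q nor ~W) = ~F = T
((M -> P) xor V) -> ~(Q nor ~W) = F -> T = T
Hence Statement 1 is true.

Statement 2: In symbols: ~(((V <-> Q) nand M) <-> P)

V <-> Q = T <-> F = F
(V <-> Q) nand M = F nand F = T
((V <-> Q) nand M) <-> P = T <-> F = F
~(((V <-> Q) nand M) <-> P) = ~F = T
So Statement 2 is true.

Statement 3: This is ~(M xor ((V <-> ~S) xor ~W)).

~S = ~F = T
V <-> ~S = T <-> T = T
~W = ~F = T
(V <-> ~S) xor ~W = T xor T = F
M xor ((V <-> ~S) xor ~W) = F xor F = F
~(M xor ((V <-> ~S) xor ~W)) = ~F = T
So Statement 3 is true.

Count: 3.

3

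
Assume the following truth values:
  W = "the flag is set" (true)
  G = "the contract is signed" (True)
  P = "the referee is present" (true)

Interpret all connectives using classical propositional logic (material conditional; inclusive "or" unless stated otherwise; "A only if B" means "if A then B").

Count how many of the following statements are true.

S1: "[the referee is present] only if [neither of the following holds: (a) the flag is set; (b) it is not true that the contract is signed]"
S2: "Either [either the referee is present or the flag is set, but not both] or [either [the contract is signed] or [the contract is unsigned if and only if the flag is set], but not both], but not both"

1

S1: Formalization: P -> (W nor ~G)

~G = ~T = F
W nor ~G = T nor F = F
P -> (W nor ~G) = T -> F = F
Hence S1 is false.

S2: Parsed as (P xor W) xor (G xor (~G <-> W))

P xor W = T xor T = F
~G = ~T = F
~G <-> W = F <-> T = F
G xor (~G <-> W) = T xor F = T
(P xor W) xor (G xor (~G <-> W)) = F xor T = T
So S2 is true.

Count: 1.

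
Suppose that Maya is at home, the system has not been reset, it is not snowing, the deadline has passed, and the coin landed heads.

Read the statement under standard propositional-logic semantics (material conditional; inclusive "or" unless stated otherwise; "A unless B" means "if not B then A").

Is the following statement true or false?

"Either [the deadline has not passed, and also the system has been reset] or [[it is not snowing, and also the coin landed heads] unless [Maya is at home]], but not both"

Let K = "the deadline has passed" (T), L = "the system has been reset" (F), V = "it is snowing" (F), Q = "the coin landed heads" (T), P = "Maya is at home" (T).
Formalization: (¬K ∧ L) ⊕ ((¬V ∧ Q) ∨ P)

¬K = ¬T = F
¬K ∧ L = F ∧ F = F
¬V = ¬F = T
¬V ∧ Q = T ∧ T = T
(¬V ∧ Q) ∨ P = T ∨ T = T
(¬K ∧ L) ⊕ ((¬V ∧ Q) ∨ P) = F ⊕ T = T

true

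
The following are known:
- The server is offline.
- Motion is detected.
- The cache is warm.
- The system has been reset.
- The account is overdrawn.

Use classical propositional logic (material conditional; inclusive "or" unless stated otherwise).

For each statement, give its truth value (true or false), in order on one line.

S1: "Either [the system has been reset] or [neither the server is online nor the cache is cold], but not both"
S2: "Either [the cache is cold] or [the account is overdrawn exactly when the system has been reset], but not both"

Let W = "the system has been reset" (T), R = "the server is online" (F), K = "the cache is warm" (T), V = "the account is overdrawn" (T).

S1: This is W ⊕ (R ↓ ¬K).

¬K = ¬T = F
R ↓ ¬K = F ↓ F = T
W ⊕ (R ↓ ¬K) = T ⊕ T = F
So S1 is false.

S2: In symbols: ¬K ⊕ (V ↔ W)

¬K = ¬T = F
V ↔ W = T ↔ T = T
¬K ⊕ (V ↔ W) = F ⊕ T = T
So S2 is true.

S1 F; S2 T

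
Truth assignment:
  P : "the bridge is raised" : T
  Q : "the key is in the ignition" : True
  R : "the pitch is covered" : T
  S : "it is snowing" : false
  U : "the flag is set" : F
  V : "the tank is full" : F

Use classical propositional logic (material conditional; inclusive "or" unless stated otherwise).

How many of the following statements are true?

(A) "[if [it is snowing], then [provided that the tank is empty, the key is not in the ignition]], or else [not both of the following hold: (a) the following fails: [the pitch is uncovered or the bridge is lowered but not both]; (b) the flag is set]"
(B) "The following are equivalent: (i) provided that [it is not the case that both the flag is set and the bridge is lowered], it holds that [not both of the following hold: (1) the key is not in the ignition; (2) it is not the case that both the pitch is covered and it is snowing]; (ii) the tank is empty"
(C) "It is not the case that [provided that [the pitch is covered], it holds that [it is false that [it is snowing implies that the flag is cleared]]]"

3

(A): Formalization: (S -> (not V -> not Q)) or (not (not R xor not P) nand U)

not V = not False = True
not Q = not True = False
not V -> not Q = True -> False = False
S -> (not V -> not Q) = False -> False = True
not R = not True = False
not P = not True = False
not R xor not P = False xor False = False
not (not R xor not P) = not False = True
not (not R xor not P) nand U = True nand False = True
(S -> (not V -> not Q)) or (not (not R xor not P) nand U) = True or True = True
Thus (A) is true.

(B): Parsed as ((U nand not P) -> (not Q nand (R nand S))) iff not V

not P = not True = False
U nand not P = False nand False = True
not Q = not True = False
R nand S = True nand False = True
not Q nand (R nand S) = False nand True = True
(U nand not P) -> (not Q nand (R nand S)) = True -> True = True
not V = not False = True
((U nand not P) -> (not Q nand (R nand S))) iff not V = True iff True = True
Hence (B) is true.

(C): This is not (R -> not (S -> not U)).

not U = not False = True
S -> not U = False -> True = True
not (S -> not U) = not True = False
R -> not (S -> not U) = True -> False = False
not (R -> not (S -> not U)) = not False = True
So (C) is true.

Count: 3.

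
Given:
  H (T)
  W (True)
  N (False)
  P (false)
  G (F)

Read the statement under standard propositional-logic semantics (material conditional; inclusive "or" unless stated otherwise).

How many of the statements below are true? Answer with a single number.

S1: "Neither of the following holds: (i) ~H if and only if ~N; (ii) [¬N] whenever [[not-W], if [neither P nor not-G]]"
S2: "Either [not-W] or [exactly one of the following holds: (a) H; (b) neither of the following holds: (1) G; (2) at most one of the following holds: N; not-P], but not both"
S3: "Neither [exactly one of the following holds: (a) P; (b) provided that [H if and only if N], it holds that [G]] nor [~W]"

S1: In symbols: (not H iff not N) nor (((P nor not G) -> not W) -> not N)

not H = not True = False
not N = not False = True
not H iff not N = False iff True = False
not G = not False = True
P nor not G = False nor True = False
not W = not True = False
(P nor not G) -> not W = False -> False = True
not N = not False = True
((P nor not G) -> not W) -> not N = True -> True = True
(not H iff not N) nor (((P nor not G) -> not W) -> not N) = False nor True = False
So S1 is false.

S2: This is not W xor (H xor (G nor (N nand not P))).

not W = not True = False
not P = not False = True
N nand not P = False nand True = True
G nor (N nand not P) = False nor True = False
H xor (G nor (N nand not P)) = True xor False = True
not W xor (H xor (G nor (N nand not P))) = False xor True = True
Thus S2 is true.

S3: This is (P xor ((H iff N) -> G)) nor not W.

H iff N = True iff False = False
(H iff N) -> G = False -> False = True
P xor ((H iff N) -> G) = False xor True = True
not W = not True = False
(P xor ((H iff N) -> G)) nor not W = True nor False = False
So S3 is false.

1 of the 3 statements is true (S2).

1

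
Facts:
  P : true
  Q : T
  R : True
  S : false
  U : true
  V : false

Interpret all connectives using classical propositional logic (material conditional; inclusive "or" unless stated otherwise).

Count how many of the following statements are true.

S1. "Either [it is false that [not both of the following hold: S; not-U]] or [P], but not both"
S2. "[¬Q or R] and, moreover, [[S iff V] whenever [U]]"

S1: This is ¬(S ↑ ¬U) ⊕ P.

¬U = ¬T = F
S ↑ ¬U = F ↑ F = T
¬(S ↑ ¬U) = ¬T = F
¬(S ↑ ¬U) ⊕ P = F ⊕ T = T
Hence S1 is true.

S2: Formalization: (¬Q ∨ R) ∧ (U → (S ↔ V))

¬Q = ¬T = F
¬Q ∨ R = F ∨ T = T
S ↔ V = F ↔ F = T
U → (S ↔ V) = T → T = T
(¬Q ∨ R) ∧ (U → (S ↔ V)) = T ∧ T = T
So S2 is true.

True statements: 2 (S1, S2).

2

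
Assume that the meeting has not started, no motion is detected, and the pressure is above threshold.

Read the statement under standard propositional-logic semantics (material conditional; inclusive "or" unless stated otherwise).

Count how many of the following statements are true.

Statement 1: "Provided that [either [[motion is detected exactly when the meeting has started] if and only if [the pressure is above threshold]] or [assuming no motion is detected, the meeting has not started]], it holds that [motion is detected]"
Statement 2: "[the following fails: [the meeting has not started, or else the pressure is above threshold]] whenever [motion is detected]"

Let Q = "motion is detected" (F), P = "the meeting has started" (F), R = "the pressure is above threshold" (T).

Statement 1: Formalization: (((Q <-> P) <-> R) | (~Q -> ~P)) -> Q

Q <-> P = F <-> F = T
(Q <-> P) <-> R = T <-> T = T
~Q = ~F = T
~P = ~F = T
~Q -> ~P = T -> T = T
((Q <-> P) <-> R) | (~Q -> ~P) = T | T = T
(((Q <-> P) <-> R) | (~Q -> ~P)) -> Q = T -> F = F
So Statement 1 is false.

Statement 2: In symbols: Q -> ~(~P | R)

~P = ~F = T
~P | R = T | T = T
~(~P | R) = ~T = F
Q -> ~(~P | R) = F -> F = T
Thus Statement 2 is true.

Count: 1.

1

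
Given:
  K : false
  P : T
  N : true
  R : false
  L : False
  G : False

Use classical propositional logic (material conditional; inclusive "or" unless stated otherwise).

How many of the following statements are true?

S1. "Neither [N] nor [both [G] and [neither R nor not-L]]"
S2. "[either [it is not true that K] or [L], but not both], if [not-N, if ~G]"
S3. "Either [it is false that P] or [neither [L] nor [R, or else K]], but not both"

S1: This is N ↓ (G ∧ (R ↓ ¬L)).

¬L = ¬F = T
R ↓ ¬L = F ↓ T = F
G ∧ (R ↓ ¬L) = F ∧ F = F
N ↓ (G ∧ (R ↓ ¬L)) = T ↓ F = F
Thus S1 is false.

S2: In symbols: (¬G → ¬N) → (¬K ⊕ L)

¬G = ¬F = T
¬N = ¬T = F
¬G → ¬N = T → F = F
¬K = ¬F = T
¬K ⊕ L = T ⊕ F = T
(¬G → ¬N) → (¬K ⊕ L) = F → T = T
Hence S2 is true.

S3: In symbols: ¬P ⊕ (L ↓ (R ∨ K))

¬P = ¬T = F
R ∨ K = F ∨ F = F
L ↓ (R ∨ K) = F ↓ F = T
¬P ⊕ (L ↓ (R ∨ K)) = F ⊕ T = T
Thus S3 is true.

2 of the 3 statements are true (S2, S3).

2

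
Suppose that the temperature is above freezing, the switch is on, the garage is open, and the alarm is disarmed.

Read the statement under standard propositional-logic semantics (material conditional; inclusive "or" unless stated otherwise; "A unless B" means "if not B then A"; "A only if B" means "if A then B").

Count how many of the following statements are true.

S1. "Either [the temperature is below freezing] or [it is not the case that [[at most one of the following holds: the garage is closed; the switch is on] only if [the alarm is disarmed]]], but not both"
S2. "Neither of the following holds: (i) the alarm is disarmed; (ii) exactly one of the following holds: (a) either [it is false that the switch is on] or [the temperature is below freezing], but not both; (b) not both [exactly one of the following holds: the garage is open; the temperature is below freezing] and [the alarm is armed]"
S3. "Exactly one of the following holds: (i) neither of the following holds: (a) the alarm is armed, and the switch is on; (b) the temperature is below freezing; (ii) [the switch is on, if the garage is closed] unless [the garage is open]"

Let R = "the temperature is below freezing" (False), K = "the garage is closed" (False), Q = "the switch is on" (True), M = "the alarm is armed" (False).

S1: In symbols: R xor not ((K nand Q) -> not M)

K nand Q = False nand True = True
not M = not False = True
(K nand Q) -> not M = True -> True = True
not ((K nand Q) -> not M) = not True = False
R xor not ((K nand Q) -> not M) = False xor False = False
Hence S1 is false.

S2: This is not M nor ((not Q xor R) xor ((not K xor R) nand M)).

not M = not False = True
not Q = not True = False
not Q xor R = False xor False = False
not K = not False = True
not K xor R = True xor False = True
(not K xor R) nand M = True nand False = True
(not Q xor R) xor ((not K xor R) nand M) = False xor True = True
not M nor ((not Q xor R) xor ((not K xor R) nand M)) = True nor True = False
Hence S2 is false.

S3: Formalization: ((M and Q) nor R) xor ((K -> Q) or not K)

M and Q = False and True = False
(M and Q) nor R = False nor False = True
K -> Q = False -> True = True
not K = not False = True
(K -> Q) or not K = True or True = True
((M and Q) nor R) xor ((K -> Q) or not K) = True xor True = False
Hence S3 is false.

Count: 0.

0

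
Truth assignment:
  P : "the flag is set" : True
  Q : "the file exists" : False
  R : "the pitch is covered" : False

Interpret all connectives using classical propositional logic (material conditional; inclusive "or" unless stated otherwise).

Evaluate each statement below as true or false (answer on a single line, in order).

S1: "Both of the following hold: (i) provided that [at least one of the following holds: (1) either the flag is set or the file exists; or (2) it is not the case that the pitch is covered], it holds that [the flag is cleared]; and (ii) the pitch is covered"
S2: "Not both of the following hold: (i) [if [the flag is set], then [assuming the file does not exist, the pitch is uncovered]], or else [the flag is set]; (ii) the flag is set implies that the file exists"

S1: Formalization: (((P or Q) or not R) -> not P) and R

P or Q = True or False = True
not R = not False = True
(P or Q) or not R = True or True = True
not P = not True = False
((P or Q) or not R) -> not P = True -> False = False
(((P or Q) or not R) -> not P) and R = False and False = False
Hence S1 is false.

S2: Formalization: ((P -> (not Q -> not R)) or P) nand (P -> Q)

not Q = not False = True
not R = not False = True
not Q -> not R = True -> True = True
P -> (not Q -> not R) = True -> True = True
(P -> (not Q -> not R)) or P = True or True = True
P -> Q = True -> False = False
((P -> (not Q -> not R)) or P) nand (P -> Q) = True nand False = True
Hence S2 is true.

S1 F, S2 T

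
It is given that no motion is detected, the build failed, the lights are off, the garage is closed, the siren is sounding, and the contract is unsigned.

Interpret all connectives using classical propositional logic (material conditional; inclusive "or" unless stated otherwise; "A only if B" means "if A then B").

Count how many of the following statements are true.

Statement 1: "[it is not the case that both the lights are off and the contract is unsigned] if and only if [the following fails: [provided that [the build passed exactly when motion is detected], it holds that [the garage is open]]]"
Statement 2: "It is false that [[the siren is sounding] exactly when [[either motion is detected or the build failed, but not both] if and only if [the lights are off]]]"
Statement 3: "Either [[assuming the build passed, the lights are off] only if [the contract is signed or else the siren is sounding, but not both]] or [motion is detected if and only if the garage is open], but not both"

0

Let R = "the lights are on" (F), Q = "the contract is signed" (F), K = "the build passed" (F), S = "motion is detected" (F), W = "the garage is closed" (T), G = "the siren is sounding" (T).

Statement 1: In symbols: (¬R ↑ ¬Q) ↔ ¬((K ↔ S) → ¬W)

¬R = ¬F = T
¬Q = ¬F = T
¬R ↑ ¬Q = T ↑ T = F
K ↔ S = F ↔ F = T
¬W = ¬T = F
(K ↔ S) → ¬W = T → F = F
¬((K ↔ S) → ¬W) = ¬F = T
(¬R ↑ ¬Q) ↔ ¬((K ↔ S) → ¬W) = F ↔ T = F
Thus Statement 1 is false.

Statement 2: This is ¬(G ↔ ((S ⊕ ¬K) ↔ ¬R)).

¬K = ¬F = T
S ⊕ ¬K = F ⊕ T = T
¬R = ¬F = T
(S ⊕ ¬K) ↔ ¬R = T ↔ T = T
G ↔ ((S ⊕ ¬K) ↔ ¬R) = T ↔ T = T
¬(G ↔ ((S ⊕ ¬K) ↔ ¬R)) = ¬T = F
Hence Statement 2 is false.

Statement 3: Formalization: ((K → ¬R) → (Q ⊕ G)) ⊕ (S ↔ ¬W)

¬R = ¬F = T
K → ¬R = F → T = T
Q ⊕ G = F ⊕ T = T
(K → ¬R) → (Q ⊕ G) = T → T = T
¬W = ¬T = F
S ↔ ¬W = F ↔ F = T
((K → ¬R) → (Q ⊕ G)) ⊕ (S ↔ ¬W) = T ⊕ T = F
Hence Statement 3 is false.

0 of the 3 statements are true (none).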